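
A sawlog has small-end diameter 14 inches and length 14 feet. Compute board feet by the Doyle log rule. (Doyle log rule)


Doyle: BF = (D - 4)^2 * L / 16
Adjusted diameter = 14 - 4 = 10 in
(D-4)^2 = 10^2 = 100
BF = 100 * 14 / 16 = 88 BF

88


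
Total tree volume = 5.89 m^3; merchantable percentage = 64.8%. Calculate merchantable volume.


Formula: MV = V_total * (merchantable_pct / 100)
Merchantable fraction = 64.8% / 100 = 0.648
MV = 5.89 m^3 * 0.648 = 3.817 m^3

3.817


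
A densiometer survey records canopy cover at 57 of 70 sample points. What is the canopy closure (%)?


Formula: Canopy closure = covered points / total points * 100
Closure = 57 / 70 * 100
Closure = 0.8143 * 100 = 81.4%

81.4


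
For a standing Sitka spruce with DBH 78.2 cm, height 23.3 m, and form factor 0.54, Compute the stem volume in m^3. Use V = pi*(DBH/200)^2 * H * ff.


Formula: V = pi * (DBH/200)^2 * H * ff
Radius = DBH/200 = 78.2/200 = 0.391 m
Radius^2 = 0.391^2 = 0.152881 m^2
V = pi * 0.152881 * 23.3 * 0.54
V = 6.043 m^3

6.043


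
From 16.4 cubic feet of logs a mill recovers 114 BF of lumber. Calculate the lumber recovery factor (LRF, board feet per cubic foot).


Formula: LRF = Lumber Output (BF) / Log Input (ft^3)
LRF = 114 BF / 16.4 ft^3
LRF = 6.95 BF/ft^3

6.95


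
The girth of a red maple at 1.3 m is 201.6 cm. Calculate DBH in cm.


Formula: DBH = C / pi
DBH = 201.6 / pi
pi = 3.14159...
DBH = 64.2 cm

64.2


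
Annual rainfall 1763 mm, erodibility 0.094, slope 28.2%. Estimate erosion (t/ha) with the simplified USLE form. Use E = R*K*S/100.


Formula: E = R * K * S / 100  (simplified USLE)
R * K = 1763 * 0.094 = 165.722
E = 165.722 * 28.2 / 100 = 46.73 t/ha

46.73


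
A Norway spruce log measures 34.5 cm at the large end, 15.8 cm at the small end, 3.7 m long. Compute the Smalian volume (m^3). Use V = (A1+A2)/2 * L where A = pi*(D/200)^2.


Smalian: V = (A1 + A2)/2 * L,  A = pi*(D/200)^2
A1 = pi*(34.5/200)^2 = 0.093482 m^2
A2 = pi*(15.8/200)^2 = 0.019607 m^2
V = (0.093482+0.019607)/2*3.7 = 0.2092 m^3

0.2092


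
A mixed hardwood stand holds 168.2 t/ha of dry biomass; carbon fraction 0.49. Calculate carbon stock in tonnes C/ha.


Formula: Carbon Stock = Biomass * Carbon Fraction
C = 168.2 t/ha * 0.49
C = 82.4 t C/ha

82.4


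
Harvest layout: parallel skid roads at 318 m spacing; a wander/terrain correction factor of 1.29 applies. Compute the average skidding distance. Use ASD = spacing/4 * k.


Formula: ASD = (spacing / 4) * correction
Uncorrected distance = spacing / 4 = 318 / 4 = 79.5 m
ASD = 79.5 * 1.29 = 103 m

103


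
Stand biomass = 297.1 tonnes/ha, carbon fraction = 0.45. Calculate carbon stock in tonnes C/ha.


Formula: Carbon Stock = Biomass * Carbon Fraction
C = 297.1 t/ha * 0.45
C = 133.7 t C/ha

133.7


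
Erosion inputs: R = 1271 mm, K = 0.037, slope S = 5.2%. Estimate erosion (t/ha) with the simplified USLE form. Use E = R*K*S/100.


Formula: E = R * K * S / 100  (simplified USLE)
R * K = 1271 * 0.037 = 47.027
E = 47.027 * 5.2 / 100 = 2.45 t/ha

2.45


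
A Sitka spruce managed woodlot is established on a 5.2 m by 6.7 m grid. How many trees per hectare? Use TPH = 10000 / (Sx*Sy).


Formula: TPH = 10000 m^2/ha / (spacing_x * spacing_y)
Area per tree = 5.2 m * 6.7 m = 34.84 m^2
TPH = 10000 / 34.84 = 287 trees/ha

287


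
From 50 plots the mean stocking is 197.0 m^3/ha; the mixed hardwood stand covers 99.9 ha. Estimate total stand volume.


Formula: Total Volume = Mean Volume per ha * Total Area
Total Volume = 197.0 m^3/ha * 99.9 ha
Total Volume = 19680 m^3

19680


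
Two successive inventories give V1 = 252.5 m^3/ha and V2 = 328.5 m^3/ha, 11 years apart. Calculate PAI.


Formula: PAI = (V_T2 - V_T1) / (T2 - T1)
Volume increment = 328.5 - 252.5 = 76.0 m^3/ha
PAI = 76.0 / 11 = 6.91 m^3/ha/year

6.91


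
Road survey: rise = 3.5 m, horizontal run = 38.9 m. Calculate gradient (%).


Formula: Gradient = rise / run * 100
Gradient = 3.5 / 38.9 * 100 = 9.0%

9.0


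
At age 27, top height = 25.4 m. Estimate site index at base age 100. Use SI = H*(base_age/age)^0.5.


Formula: SI = H_dom * (base_age / age)^0.5
Age ratio = 100 / 27 = 3.7037
sqrt(age_ratio) = 1.9245
SI = 25.4 * 1.9245 = 48.9 m

48.9


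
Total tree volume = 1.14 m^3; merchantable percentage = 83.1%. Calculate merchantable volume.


Formula: MV = V_total * (merchantable_pct / 100)
Merchantable fraction = 83.1% / 100 = 0.831
MV = 1.14 m^3 * 0.831 = 0.947 m^3

0.947


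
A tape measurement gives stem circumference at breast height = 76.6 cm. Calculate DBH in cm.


Formula: DBH = C / pi
DBH = 76.6 / pi
pi = 3.14159...
DBH = 24.4 cm

24.4


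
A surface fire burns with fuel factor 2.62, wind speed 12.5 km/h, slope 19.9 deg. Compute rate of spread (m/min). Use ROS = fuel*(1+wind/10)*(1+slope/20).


Formula: ROS = fuel * (1 + wind/10) * (1 + slope/20)
Wind factor = 1 + 12.5/10 = 2.25
Slope factor = 1 + 19.9/20 = 1.995
ROS = 2.62 * 2.25 * 1.995 = 11.76 m/min

11.76


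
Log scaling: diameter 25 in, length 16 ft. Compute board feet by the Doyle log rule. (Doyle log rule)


Doyle: BF = (D - 4)^2 * L / 16
Adjusted diameter = 25 - 4 = 21 in
(D-4)^2 = 21^2 = 441
BF = 441 * 16 / 16 = 441 BF

441


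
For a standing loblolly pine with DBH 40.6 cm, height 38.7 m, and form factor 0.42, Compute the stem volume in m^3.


Formula: V = pi * (DBH/200)^2 * H * ff
Radius = DBH/200 = 40.6/200 = 0.203 m
Radius^2 = 0.203^2 = 0.041209 m^2
V = pi * 0.041209 * 38.7 * 0.42
V = 2.104 m^3

2.104


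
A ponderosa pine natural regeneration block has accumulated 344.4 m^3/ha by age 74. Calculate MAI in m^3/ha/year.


Formula: MAI = Total Volume / Stand Age
MAI = 344.4 m^3/ha / 74 years
MAI = 4.65 m^3/ha/year

4.65


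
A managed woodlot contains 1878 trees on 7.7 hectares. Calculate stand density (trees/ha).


Formula: Stand Density = N_trees / Area_ha
Density = 1878 trees / 7.7 ha
Density = 244 trees/ha

244


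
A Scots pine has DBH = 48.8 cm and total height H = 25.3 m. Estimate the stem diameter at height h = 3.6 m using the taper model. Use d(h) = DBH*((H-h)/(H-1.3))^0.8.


Taper: d(h) = DBH * ((H - h) / (H - 1.3))^0.8
Numerator = H - h = 25.3 - 3.6 = 21.7 m
Denominator = H - 1.3 = 25.3 - 1.3 = 24.0 m
Ratio = 21.7 / 24.0 = 0.90417
d = 48.8 * 0.90417^0.8 = 45.0 cm

45.0


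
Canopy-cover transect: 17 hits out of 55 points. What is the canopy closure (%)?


Formula: Canopy closure = covered points / total points * 100
Closure = 17 / 55 * 100
Closure = 0.3091 * 100 = 30.9%

30.9


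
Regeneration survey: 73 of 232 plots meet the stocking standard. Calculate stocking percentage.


Formula: Stocking % = stocked plots / total plots * 100
Stocking = 73 / 232 * 100
Stocking = 0.3147 * 100 = 31.5%

31.5


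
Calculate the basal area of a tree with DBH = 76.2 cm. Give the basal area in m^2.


Formula: BA = pi * (DBH/2)^2 / 10000  (cm^2 to m^2)
Radius = DBH/2 = 76.2/2 = 38.1 cm
BA = pi * 38.1^2 / 10000
   = 4560.3673 cm^2 / 10000
   = 0.456 m^2

0.456


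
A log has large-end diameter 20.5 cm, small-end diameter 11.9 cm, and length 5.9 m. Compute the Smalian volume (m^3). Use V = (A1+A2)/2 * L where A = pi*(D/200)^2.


Smalian: V = (A1 + A2)/2 * L,  A = pi*(D/200)^2
A1 = pi*(20.5/200)^2 = 0.033006 m^2
A2 = pi*(11.9/200)^2 = 0.011122 m^2
V = (0.033006+0.011122)/2*5.9 = 0.1302 m^3

0.1302


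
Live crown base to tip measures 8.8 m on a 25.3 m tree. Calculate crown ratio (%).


Formula: Crown Ratio = (Crown Length / Total Height) * 100
CR = (8.8 m / 25.3 m) * 100
CR = 0.3478 * 100 = 34.8%

34.8


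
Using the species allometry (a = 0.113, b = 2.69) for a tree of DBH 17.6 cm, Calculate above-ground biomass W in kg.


Formula: W = a * DBH^b  (allometric power law)
DBH^b = 17.6^2.69 = 2240.9341
W = 0.113 * 2240.9341 = 253.2 kg

253.2


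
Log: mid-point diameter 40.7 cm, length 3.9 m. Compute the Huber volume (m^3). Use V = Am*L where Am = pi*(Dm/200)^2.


Huber: V = Am * L,  Am = pi*(Dm/200)^2
Am = pi*(40.7/200)^2 = 0.1301 m^2
V = 0.1301*3.9 = 0.5074 m^3

0.5074


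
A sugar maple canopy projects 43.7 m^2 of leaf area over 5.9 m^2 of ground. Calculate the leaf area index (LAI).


Formula: LAI = total leaf area / ground area  (dimensionless)
LAI = 43.7 m^2 / 5.9 m^2
LAI = 7.41

7.41


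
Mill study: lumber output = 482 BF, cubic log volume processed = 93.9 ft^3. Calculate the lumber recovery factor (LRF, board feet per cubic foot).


Formula: LRF = Lumber Output (BF) / Log Input (ft^3)
LRF = 482 BF / 93.9 ft^3
LRF = 5.13 BF/ft^3

5.13


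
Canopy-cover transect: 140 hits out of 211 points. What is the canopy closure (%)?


Formula: Canopy closure = covered points / total points * 100
Closure = 140 / 211 * 100
Closure = 0.6635 * 100 = 66.4%

66.4


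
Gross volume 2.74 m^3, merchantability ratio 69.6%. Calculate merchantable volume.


Formula: MV = V_total * (merchantable_pct / 100)
Merchantable fraction = 69.6% / 100 = 0.696
MV = 2.74 m^3 * 0.696 = 1.907 m^3

1.907


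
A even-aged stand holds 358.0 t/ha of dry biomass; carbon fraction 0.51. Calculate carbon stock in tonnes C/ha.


Formula: Carbon Stock = Biomass * Carbon Fraction
C = 358.0 t/ha * 0.51
C = 182.6 t C/ha

182.6


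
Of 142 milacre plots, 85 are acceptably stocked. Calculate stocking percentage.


Formula: Stocking % = stocked plots / total plots * 100
Stocking = 85 / 142 * 100
Stocking = 0.5986 * 100 = 59.9%

59.9


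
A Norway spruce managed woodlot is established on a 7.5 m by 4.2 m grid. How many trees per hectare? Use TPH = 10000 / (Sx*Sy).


Formula: TPH = 10000 m^2/ha / (spacing_x * spacing_y)
Area per tree = 7.5 m * 4.2 m = 31.5 m^2
TPH = 10000 / 31.5 = 317 trees/ha

317


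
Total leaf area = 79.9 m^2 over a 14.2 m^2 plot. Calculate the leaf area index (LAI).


Formula: LAI = total leaf area / ground area  (dimensionless)
LAI = 79.9 m^2 / 14.2 m^2
LAI = 5.63

5.63


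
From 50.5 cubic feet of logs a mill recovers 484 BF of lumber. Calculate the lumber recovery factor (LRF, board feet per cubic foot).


Formula: LRF = Lumber Output (BF) / Log Input (ft^3)
LRF = 484 BF / 50.5 ft^3
LRF = 9.58 BF/ft^3

9.58


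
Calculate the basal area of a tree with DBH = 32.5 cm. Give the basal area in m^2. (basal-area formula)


Formula: BA = pi * (DBH/2)^2 / 10000  (cm^2 to m^2)
Radius = DBH/2 = 32.5/2 = 16.25 cm
BA = pi * 16.25^2 / 10000
   = 829.5768 cm^2 / 10000
   = 0.083 m^2

0.083


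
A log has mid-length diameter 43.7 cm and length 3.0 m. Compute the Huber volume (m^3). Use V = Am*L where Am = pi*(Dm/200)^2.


Huber: V = Am * L,  Am = pi*(Dm/200)^2
Am = pi*(43.7/200)^2 = 0.149987 m^2
V = 0.149987*3.0 = 0.45 m^3

0.45


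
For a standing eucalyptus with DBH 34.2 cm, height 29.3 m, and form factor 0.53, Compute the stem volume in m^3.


Formula: V = pi * (DBH/200)^2 * H * ff
Radius = DBH/200 = 34.2/200 = 0.171 m
Radius^2 = 0.171^2 = 0.029241 m^2
V = pi * 0.029241 * 29.3 * 0.53
V = 1.427 m^3

1.427


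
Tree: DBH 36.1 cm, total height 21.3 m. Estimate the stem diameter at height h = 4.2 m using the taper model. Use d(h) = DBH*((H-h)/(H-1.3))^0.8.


Taper: d(h) = DBH * ((H - h) / (H - 1.3))^0.8
Numerator = H - h = 21.3 - 4.2 = 17.1 m
Denominator = H - 1.3 = 21.3 - 1.3 = 20.0 m
Ratio = 17.1 / 20.0 = 0.855
d = 36.1 * 0.855^0.8 = 31.8 cm

31.8


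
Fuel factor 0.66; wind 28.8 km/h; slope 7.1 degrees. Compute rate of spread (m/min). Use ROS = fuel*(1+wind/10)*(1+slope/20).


Formula: ROS = fuel * (1 + wind/10) * (1 + slope/20)
Wind factor = 1 + 28.8/10 = 3.88
Slope factor = 1 + 7.1/20 = 1.355
ROS = 0.66 * 3.88 * 1.355 = 3.47 m/min

3.47


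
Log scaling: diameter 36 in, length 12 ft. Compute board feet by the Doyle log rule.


Doyle: BF = (D - 4)^2 * L / 16
Adjusted diameter = 36 - 4 = 32 in
(D-4)^2 = 32^2 = 1024
BF = 1024 * 12 / 16 = 768 BF

768


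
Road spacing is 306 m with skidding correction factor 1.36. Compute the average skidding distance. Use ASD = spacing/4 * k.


Formula: ASD = (spacing / 4) * correction
Uncorrected distance = spacing / 4 = 306 / 4 = 76.5 m
ASD = 76.5 * 1.36 = 104 m

104


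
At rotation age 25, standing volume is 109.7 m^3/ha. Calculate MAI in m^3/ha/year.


Formula: MAI = Total Volume / Stand Age
MAI = 109.7 m^3/ha / 25 years
MAI = 4.39 m^3/ha/year

4.39


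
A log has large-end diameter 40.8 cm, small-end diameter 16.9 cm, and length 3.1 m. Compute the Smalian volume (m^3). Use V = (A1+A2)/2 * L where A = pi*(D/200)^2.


Smalian: V = (A1 + A2)/2 * L,  A = pi*(D/200)^2
A1 = pi*(40.8/200)^2 = 0.130741 m^2
A2 = pi*(16.9/200)^2 = 0.022432 m^2
V = (0.130741+0.022432)/2*3.1 = 0.2374 m^3

0.2374


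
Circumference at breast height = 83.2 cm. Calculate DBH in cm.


Formula: DBH = C / pi
DBH = 83.2 / pi
pi = 3.14159...
DBH = 26.5 cm

26.5


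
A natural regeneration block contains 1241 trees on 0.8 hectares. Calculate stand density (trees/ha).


Formula: Stand Density = N_trees / Area_ha
Density = 1241 trees / 0.8 ha
Density = 1551 trees/ha

1551


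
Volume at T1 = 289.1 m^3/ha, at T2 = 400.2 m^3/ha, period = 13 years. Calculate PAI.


Formula: PAI = (V_T2 - V_T1) / (T2 - T1)
Volume increment = 400.2 - 289.1 = 111.1 m^3/ha
PAI = 111.1 / 13 = 8.55 m^3/ha/year

8.55


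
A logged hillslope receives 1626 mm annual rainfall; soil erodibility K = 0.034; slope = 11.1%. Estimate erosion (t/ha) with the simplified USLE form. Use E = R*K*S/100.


Formula: E = R * K * S / 100  (simplified USLE)
R * K = 1626 * 0.034 = 55.284
E = 55.284 * 11.1 / 100 = 6.14 t/ha

6.14


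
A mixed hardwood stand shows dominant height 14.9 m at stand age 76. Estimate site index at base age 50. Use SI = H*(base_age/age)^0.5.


Formula: SI = H_dom * (base_age / age)^0.5
Age ratio = 50 / 76 = 0.65789
sqrt(age_ratio) = 0.81111
SI = 14.9 * 0.81111 = 12.1 m

12.1


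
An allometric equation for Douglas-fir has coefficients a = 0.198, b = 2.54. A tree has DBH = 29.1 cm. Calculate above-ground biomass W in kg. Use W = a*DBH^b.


Formula: W = a * DBH^b  (allometric power law)
DBH^b = 29.1^2.54 = 5227.4296
W = 0.198 * 5227.4296 = 1035.0 kg

1035.0


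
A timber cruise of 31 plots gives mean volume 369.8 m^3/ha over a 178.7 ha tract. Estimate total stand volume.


Formula: Total Volume = Mean Volume per ha * Total Area
Total Volume = 369.8 m^3/ha * 178.7 ha
Total Volume = 66083 m^3

66083


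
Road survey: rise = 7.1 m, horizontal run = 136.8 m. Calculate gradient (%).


Formula: Gradient = rise / run * 100
Gradient = 7.1 / 136.8 * 100 = 5.2%

5.2


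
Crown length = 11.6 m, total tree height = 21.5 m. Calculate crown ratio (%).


Formula: Crown Ratio = (Crown Length / Total Height) * 100
CR = (11.6 m / 21.5 m) * 100
CR = 0.5395 * 100 = 54.0%

54.0


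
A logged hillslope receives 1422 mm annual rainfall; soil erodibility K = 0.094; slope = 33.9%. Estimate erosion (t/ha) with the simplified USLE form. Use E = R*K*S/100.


Formula: E = R * K * S / 100  (simplified USLE)
R * K = 1422 * 0.094 = 133.668
E = 133.668 * 33.9 / 100 = 45.31 t/ha

45.31


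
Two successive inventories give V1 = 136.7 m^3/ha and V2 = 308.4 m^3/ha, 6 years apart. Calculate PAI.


Formula: PAI = (V_T2 - V_T1) / (T2 - T1)
Volume increment = 308.4 - 136.7 = 171.7 m^3/ha
PAI = 171.7 / 6 = 28.62 m^3/ha/year

28.62


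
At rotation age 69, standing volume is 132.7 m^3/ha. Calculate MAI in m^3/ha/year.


Formula: MAI = Total Volume / Stand Age
MAI = 132.7 m^3/ha / 69 years
MAI = 1.92 m^3/ha/year

1.92


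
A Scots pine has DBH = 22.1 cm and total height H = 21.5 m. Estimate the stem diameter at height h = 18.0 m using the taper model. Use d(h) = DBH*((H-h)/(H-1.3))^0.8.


Taper: d(h) = DBH * ((H - h) / (H - 1.3))^0.8
Numerator = H - h = 21.5 - 18.0 = 3.5 m
Denominator = H - 1.3 = 21.5 - 1.3 = 20.2 m
Ratio = 3.5 / 20.2 = 0.17327
d = 22.1 * 0.17327^0.8 = 5.4 cm

5.4


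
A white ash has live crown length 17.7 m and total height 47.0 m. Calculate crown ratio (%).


Formula: Crown Ratio = (Crown Length / Total Height) * 100
CR = (17.7 m / 47.0 m) * 100
CR = 0.3766 * 100 = 37.7%

37.7


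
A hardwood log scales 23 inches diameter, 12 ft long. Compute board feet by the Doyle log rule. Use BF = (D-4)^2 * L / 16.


Doyle: BF = (D - 4)^2 * L / 16
Adjusted diameter = 23 - 4 = 19 in
(D-4)^2 = 19^2 = 361
BF = 361 * 12 / 16 = 271 BF

271


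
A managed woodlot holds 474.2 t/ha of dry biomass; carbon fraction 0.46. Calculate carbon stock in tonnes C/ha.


Formula: Carbon Stock = Biomass * Carbon Fraction
C = 474.2 t/ha * 0.46
C = 218.1 t C/ha

218.1


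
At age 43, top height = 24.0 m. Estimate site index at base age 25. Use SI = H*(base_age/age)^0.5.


Formula: SI = H_dom * (base_age / age)^0.5
Age ratio = 25 / 43 = 0.5814
sqrt(age_ratio) = 0.76249
SI = 24.0 * 0.76249 = 18.3 m

18.3


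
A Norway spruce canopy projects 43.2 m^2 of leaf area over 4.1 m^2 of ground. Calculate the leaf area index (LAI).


Formula: LAI = total leaf area / ground area  (dimensionless)
LAI = 43.2 m^2 / 4.1 m^2
LAI = 10.54

10.54


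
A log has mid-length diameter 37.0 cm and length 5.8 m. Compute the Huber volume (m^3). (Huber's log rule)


Huber: V = Am * L,  Am = pi*(Dm/200)^2
Am = pi*(37.0/200)^2 = 0.107521 m^2
V = 0.107521*5.8 = 0.6236 m^3

0.6236


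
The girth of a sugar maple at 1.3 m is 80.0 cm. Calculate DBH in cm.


Formula: DBH = C / pi
DBH = 80.0 / pi
pi = 3.14159...
DBH = 25.5 cm

25.5


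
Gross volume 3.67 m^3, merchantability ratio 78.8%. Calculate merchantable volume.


Formula: MV = V_total * (merchantable_pct / 100)
Merchantable fraction = 78.8% / 100 = 0.788
MV = 3.67 m^3 * 0.788 = 2.892 m^3

2.892


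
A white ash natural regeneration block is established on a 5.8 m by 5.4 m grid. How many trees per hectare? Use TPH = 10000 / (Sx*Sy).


Formula: TPH = 10000 m^2/ha / (spacing_x * spacing_y)
Area per tree = 5.8 m * 5.4 m = 31.32 m^2
TPH = 10000 / 31.32 = 319 trees/ha

319


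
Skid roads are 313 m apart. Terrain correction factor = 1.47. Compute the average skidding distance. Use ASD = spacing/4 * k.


Formula: ASD = (spacing / 4) * correction
Uncorrected distance = spacing / 4 = 313 / 4 = 78.25 m
ASD = 78.25 * 1.47 = 115 m

115


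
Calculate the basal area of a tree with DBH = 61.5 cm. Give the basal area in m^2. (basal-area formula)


Formula: BA = pi * (DBH/2)^2 / 10000  (cm^2 to m^2)
Radius = DBH/2 = 61.5/2 = 30.75 cm
BA = pi * 30.75^2 / 10000
   = 2970.5722 cm^2 / 10000
   = 0.2971 m^2

0.2971


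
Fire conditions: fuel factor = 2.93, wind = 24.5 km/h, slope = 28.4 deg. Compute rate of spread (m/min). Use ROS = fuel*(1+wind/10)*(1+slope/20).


Formula: ROS = fuel * (1 + wind/10) * (1 + slope/20)
Wind factor = 1 + 24.5/10 = 3.45
Slope factor = 1 + 28.4/20 = 2.42
ROS = 2.93 * 3.45 * 2.42 = 24.46 m/min

24.46


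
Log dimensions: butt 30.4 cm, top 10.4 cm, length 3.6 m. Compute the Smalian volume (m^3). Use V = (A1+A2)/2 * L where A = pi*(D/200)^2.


Smalian: V = (A1 + A2)/2 * L,  A = pi*(D/200)^2
A1 = pi*(30.4/200)^2 = 0.072583 m^2
A2 = pi*(10.4/200)^2 = 0.008495 m^2
V = (0.072583+0.008495)/2*3.6 = 0.1459 m^3

0.1459


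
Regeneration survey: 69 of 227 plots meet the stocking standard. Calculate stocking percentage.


Formula: Stocking % = stocked plots / total plots * 100
Stocking = 69 / 227 * 100
Stocking = 0.304 * 100 = 30.4%

30.4


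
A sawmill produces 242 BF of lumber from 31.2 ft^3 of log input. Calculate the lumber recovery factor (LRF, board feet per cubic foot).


Formula: LRF = Lumber Output (BF) / Log Input (ft^3)
LRF = 242 BF / 31.2 ft^3
LRF = 7.76 BF/ft^3

7.76


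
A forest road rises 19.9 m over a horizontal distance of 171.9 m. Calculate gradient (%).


Formula: Gradient = rise / run * 100
Gradient = 19.9 / 171.9 * 100 = 11.6%

11.6


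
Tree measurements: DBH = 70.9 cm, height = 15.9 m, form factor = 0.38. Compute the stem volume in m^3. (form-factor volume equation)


Formula: V = pi * (DBH/200)^2 * H * ff
Radius = DBH/200 = 70.9/200 = 0.3545 m
Radius^2 = 0.3545^2 = 0.12567025 m^2
V = pi * 0.12567025 * 15.9 * 0.38
V = 2.385 m^3

2.385


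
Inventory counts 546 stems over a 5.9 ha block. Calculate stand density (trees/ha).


Formula: Stand Density = N_trees / Area_ha
Density = 546 trees / 5.9 ha
Density = 93 trees/ha

93


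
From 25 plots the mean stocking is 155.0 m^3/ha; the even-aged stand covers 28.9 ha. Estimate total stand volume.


Formula: Total Volume = Mean Volume per ha * Total Area
Total Volume = 155.0 m^3/ha * 28.9 ha
Total Volume = 4480 m^3

4480


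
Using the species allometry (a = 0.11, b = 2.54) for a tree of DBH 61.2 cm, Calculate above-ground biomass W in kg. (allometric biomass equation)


Formula: W = a * DBH^b  (allometric power law)
DBH^b = 61.2^2.54 = 34542.0901
W = 0.11 * 34542.0901 = 3799.6 kg

3799.6


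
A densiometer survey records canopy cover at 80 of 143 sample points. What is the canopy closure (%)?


Formula: Canopy closure = covered points / total points * 100
Closure = 80 / 143 * 100
Closure = 0.5594 * 100 = 55.9%

55.9


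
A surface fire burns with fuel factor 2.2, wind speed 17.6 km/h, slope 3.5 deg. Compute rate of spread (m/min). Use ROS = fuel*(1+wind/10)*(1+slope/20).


Formula: ROS = fuel * (1 + wind/10) * (1 + slope/20)
Wind factor = 1 + 17.6/10 = 2.76
Slope factor = 1 + 3.5/20 = 1.175
ROS = 2.2 * 2.76 * 1.175 = 7.13 m/min

7.13


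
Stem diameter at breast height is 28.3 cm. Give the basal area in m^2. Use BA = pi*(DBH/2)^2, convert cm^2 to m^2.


Formula: BA = pi * (DBH/2)^2 / 10000  (cm^2 to m^2)
Radius = DBH/2 = 28.3/2 = 14.15 cm
BA = pi * 14.15^2 / 10000
   = 629.0175 cm^2 / 10000
   = 0.0629 m^2

0.0629


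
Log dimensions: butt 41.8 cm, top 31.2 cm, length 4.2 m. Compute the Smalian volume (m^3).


Smalian: V = (A1 + A2)/2 * L,  A = pi*(D/200)^2
A1 = pi*(41.8/200)^2 = 0.137228 m^2
A2 = pi*(31.2/200)^2 = 0.076454 m^2
V = (0.137228+0.076454)/2*4.2 = 0.4487 m^3

0.4487


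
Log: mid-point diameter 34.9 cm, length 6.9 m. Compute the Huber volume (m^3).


Huber: V = Am * L,  Am = pi*(Dm/200)^2
Am = pi*(34.9/200)^2 = 0.095662 m^2
V = 0.095662*6.9 = 0.6601 m^3

0.6601


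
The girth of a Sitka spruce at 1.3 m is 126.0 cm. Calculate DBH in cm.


Formula: DBH = C / pi
DBH = 126.0 / pi
pi = 3.14159...
DBH = 40.1 cm

40.1


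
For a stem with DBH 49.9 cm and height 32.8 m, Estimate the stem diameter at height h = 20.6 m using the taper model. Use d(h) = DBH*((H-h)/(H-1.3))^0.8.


Taper: d(h) = DBH * ((H - h) / (H - 1.3))^0.8
Numerator = H - h = 32.8 - 20.6 = 12.2 m
Denominator = H - 1.3 = 32.8 - 1.3 = 31.5 m
Ratio = 12.2 / 31.5 = 0.3873
d = 49.9 * 0.3873^0.8 = 23.4 cm

23.4


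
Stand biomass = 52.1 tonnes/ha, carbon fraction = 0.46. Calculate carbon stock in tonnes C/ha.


Formula: Carbon Stock = Biomass * Carbon Fraction
C = 52.1 t/ha * 0.46
C = 24.0 t C/ha

24.0


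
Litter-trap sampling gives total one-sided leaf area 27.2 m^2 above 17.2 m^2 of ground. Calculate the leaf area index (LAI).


Formula: LAI = total leaf area / ground area  (dimensionless)
LAI = 27.2 m^2 / 17.2 m^2
LAI = 1.58

1.58


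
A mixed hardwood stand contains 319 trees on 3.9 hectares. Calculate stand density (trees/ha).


Formula: Stand Density = N_trees / Area_ha
Density = 319 trees / 3.9 ha
Density = 82 trees/ha

82


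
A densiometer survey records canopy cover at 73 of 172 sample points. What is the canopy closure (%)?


Formula: Canopy closure = covered points / total points * 100
Closure = 73 / 172 * 100
Closure = 0.4244 * 100 = 42.4%

42.4


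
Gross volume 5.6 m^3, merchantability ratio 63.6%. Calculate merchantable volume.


Formula: MV = V_total * (merchantable_pct / 100)
Merchantable fraction = 63.6% / 100 = 0.636
MV = 5.6 m^3 * 0.636 = 3.562 m^3

3.562


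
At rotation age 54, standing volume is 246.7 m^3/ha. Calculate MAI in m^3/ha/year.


Formula: MAI = Total Volume / Stand Age
MAI = 246.7 m^3/ha / 54 years
MAI = 4.57 m^3/ha/year

4.57


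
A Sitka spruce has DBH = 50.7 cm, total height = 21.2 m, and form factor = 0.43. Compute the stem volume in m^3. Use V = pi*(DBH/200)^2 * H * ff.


Formula: V = pi * (DBH/200)^2 * H * ff
Radius = DBH/200 = 50.7/200 = 0.2535 m
Radius^2 = 0.2535^2 = 0.06426225 m^2
V = pi * 0.06426225 * 21.2 * 0.43
V = 1.84 m^3

1.84


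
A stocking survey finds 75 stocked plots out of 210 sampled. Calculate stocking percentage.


Formula: Stocking % = stocked plots / total plots * 100
Stocking = 75 / 210 * 100
Stocking = 0.3571 * 100 = 35.7%

35.7


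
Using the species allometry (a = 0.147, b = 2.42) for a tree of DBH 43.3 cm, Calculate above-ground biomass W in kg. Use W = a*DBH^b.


Formula: W = a * DBH^b  (allometric power law)
DBH^b = 43.3^2.42 = 9126.4254
W = 0.147 * 9126.4254 = 1341.6 kg

1341.6


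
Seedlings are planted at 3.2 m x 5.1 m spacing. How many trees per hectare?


Formula: TPH = 10000 m^2/ha / (spacing_x * spacing_y)
Area per tree = 3.2 m * 5.1 m = 16.32 m^2
TPH = 10000 / 16.32 = 613 trees/ha

613


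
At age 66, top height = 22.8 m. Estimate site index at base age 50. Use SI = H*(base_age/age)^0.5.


Formula: SI = H_dom * (base_age / age)^0.5
Age ratio = 50 / 66 = 0.75758
sqrt(age_ratio) = 0.87039
SI = 22.8 * 0.87039 = 19.8 m

19.8


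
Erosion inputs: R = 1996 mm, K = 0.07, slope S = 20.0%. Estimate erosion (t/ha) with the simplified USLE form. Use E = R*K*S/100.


Formula: E = R * K * S / 100  (simplified USLE)
R * K = 1996 * 0.07 = 139.72
E = 139.72 * 20.0 / 100 = 27.94 t/ha

27.94


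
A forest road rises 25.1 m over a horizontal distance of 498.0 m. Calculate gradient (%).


Formula: Gradient = rise / run * 100
Gradient = 25.1 / 498.0 * 100 = 5.0%

5.0


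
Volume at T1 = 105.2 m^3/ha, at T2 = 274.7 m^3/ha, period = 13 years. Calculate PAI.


Formula: PAI = (V_T2 - V_T1) / (T2 - T1)
Volume increment = 274.7 - 105.2 = 169.5 m^3/ha
PAI = 169.5 / 13 = 13.04 m^3/ha/year

13.04


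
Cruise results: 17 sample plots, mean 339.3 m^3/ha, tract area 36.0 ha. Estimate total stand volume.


Formula: Total Volume = Mean Volume per ha * Total Area
Total Volume = 339.3 m^3/ha * 36.0 ha
Total Volume = 12215 m^3

12215


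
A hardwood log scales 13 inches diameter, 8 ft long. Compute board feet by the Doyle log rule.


Doyle: BF = (D - 4)^2 * L / 16
Adjusted diameter = 13 - 4 = 9 in
(D-4)^2 = 9^2 = 81
BF = 81 * 8 / 16 = 41 BF

41


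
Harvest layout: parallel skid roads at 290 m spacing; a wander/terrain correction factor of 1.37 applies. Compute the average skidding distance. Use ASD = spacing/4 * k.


Formula: ASD = (spacing / 4) * correction
Uncorrected distance = spacing / 4 = 290 / 4 = 72.5 m
ASD = 72.5 * 1.37 = 99 m

99


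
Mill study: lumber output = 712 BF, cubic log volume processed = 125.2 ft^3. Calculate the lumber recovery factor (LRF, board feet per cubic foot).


Formula: LRF = Lumber Output (BF) / Log Input (ft^3)
LRF = 712 BF / 125.2 ft^3
LRF = 5.69 BF/ft^3

5.69


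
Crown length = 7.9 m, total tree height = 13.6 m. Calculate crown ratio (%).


Formula: Crown Ratio = (Crown Length / Total Height) * 100
CR = (7.9 m / 13.6 m) * 100
CR = 0.5809 * 100 = 58.1%

58.1


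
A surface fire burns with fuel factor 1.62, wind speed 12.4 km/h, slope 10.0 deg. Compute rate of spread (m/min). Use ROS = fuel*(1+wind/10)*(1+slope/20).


Formula: ROS = fuel * (1 + wind/10) * (1 + slope/20)
Wind factor = 1 + 12.4/10 = 2.24
Slope factor = 1 + 10.0/20 = 1.5
ROS = 1.62 * 2.24 * 1.5 = 5.44 m/min

5.44


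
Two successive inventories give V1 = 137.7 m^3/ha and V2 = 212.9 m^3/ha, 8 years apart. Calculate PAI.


Formula: PAI = (V_T2 - V_T1) / (T2 - T1)
Volume increment = 212.9 - 137.7 = 75.2 m^3/ha
PAI = 75.2 / 8 = 9.4 m^3/ha/year

9.4


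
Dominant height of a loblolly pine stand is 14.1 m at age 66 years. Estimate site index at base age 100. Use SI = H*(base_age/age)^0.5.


Formula: SI = H_dom * (base_age / age)^0.5
Age ratio = 100 / 66 = 1.51515
sqrt(age_ratio) = 1.23091
SI = 14.1 * 1.23091 = 17.4 m

17.4


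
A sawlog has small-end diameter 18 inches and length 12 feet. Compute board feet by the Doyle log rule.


Doyle: BF = (D - 4)^2 * L / 16
Adjusted diameter = 18 - 4 = 14 in
(D-4)^2 = 14^2 = 196
BF = 196 * 12 / 16 = 147 BF

147


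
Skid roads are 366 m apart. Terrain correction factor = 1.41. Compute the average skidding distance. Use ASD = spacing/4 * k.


Formula: ASD = (spacing / 4) * correction
Uncorrected distance = spacing / 4 = 366 / 4 = 91.5 m
ASD = 91.5 * 1.41 = 129 m

129


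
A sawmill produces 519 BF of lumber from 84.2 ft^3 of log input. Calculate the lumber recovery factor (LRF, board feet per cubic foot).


Formula: LRF = Lumber Output (BF) / Log Input (ft^3)
LRF = 519 BF / 84.2 ft^3
LRF = 6.16 BF/ft^3

6.16


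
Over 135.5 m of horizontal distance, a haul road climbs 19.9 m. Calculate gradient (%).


Formula: Gradient = rise / run * 100
Gradient = 19.9 / 135.5 * 100 = 14.7%

14.7


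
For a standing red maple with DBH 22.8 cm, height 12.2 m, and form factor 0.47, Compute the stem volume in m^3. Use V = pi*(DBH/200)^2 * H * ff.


Formula: V = pi * (DBH/200)^2 * H * ff
Radius = DBH/200 = 22.8/200 = 0.114 m
Radius^2 = 0.114^2 = 0.012996 m^2
V = pi * 0.012996 * 12.2 * 0.47
V = 0.234 m^3

0.234


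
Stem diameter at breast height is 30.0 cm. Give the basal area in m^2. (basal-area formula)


Formula: BA = pi * (DBH/2)^2 / 10000  (cm^2 to m^2)
Radius = DBH/2 = 30.0/2 = 15.0 cm
BA = pi * 15.0^2 / 10000
   = 706.8583 cm^2 / 10000
   = 0.0707 m^2

0.0707


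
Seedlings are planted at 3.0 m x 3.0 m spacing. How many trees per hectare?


Formula: TPH = 10000 m^2/ha / (spacing_x * spacing_y)
Area per tree = 3.0 m * 3.0 m = 9.0 m^2
TPH = 10000 / 9.0 = 1111 trees/ha

1111


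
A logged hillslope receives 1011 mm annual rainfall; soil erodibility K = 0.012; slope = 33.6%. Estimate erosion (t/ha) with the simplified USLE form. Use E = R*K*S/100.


Formula: E = R * K * S / 100  (simplified USLE)
R * K = 1011 * 0.012 = 12.132
E = 12.132 * 33.6 / 100 = 4.08 t/ha

4.08


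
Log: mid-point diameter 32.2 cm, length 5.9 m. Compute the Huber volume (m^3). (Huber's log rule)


Huber: V = Am * L,  Am = pi*(Dm/200)^2
Am = pi*(32.2/200)^2 = 0.081433 m^2
V = 0.081433*5.9 = 0.4805 m^3

0.4805


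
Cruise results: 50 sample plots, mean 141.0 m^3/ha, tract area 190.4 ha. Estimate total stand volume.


Formula: Total Volume = Mean Volume per ha * Total Area
Total Volume = 141.0 m^3/ha * 190.4 ha
Total Volume = 26846 m^3

26846


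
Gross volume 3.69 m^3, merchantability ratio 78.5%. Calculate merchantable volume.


Formula: MV = V_total * (merchantable_pct / 100)
Merchantable fraction = 78.5% / 100 = 0.785
MV = 3.69 m^3 * 0.785 = 2.897 m^3

2.897


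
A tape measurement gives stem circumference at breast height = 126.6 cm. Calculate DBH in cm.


Formula: DBH = C / pi
DBH = 126.6 / pi
pi = 3.14159...
DBH = 40.3 cm

40.3


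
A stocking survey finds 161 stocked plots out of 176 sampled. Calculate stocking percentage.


Formula: Stocking % = stocked plots / total plots * 100
Stocking = 161 / 176 * 100
Stocking = 0.9148 * 100 = 91.5%

91.5


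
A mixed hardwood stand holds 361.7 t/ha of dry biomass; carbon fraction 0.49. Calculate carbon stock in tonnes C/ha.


Formula: Carbon Stock = Biomass * Carbon Fraction
C = 361.7 t/ha * 0.49
C = 177.2 t C/ha

177.2


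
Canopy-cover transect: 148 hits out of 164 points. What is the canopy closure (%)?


Formula: Canopy closure = covered points / total points * 100
Closure = 148 / 164 * 100
Closure = 0.9024 * 100 = 90.2%

90.2


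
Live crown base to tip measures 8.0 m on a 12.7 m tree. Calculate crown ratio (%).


Formula: Crown Ratio = (Crown Length / Total Height) * 100
CR = (8.0 m / 12.7 m) * 100
CR = 0.6299 * 100 = 63.0%

63.0


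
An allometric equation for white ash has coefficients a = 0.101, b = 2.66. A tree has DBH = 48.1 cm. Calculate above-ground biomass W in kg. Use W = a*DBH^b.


Formula: W = a * DBH^b  (allometric power law)
DBH^b = 48.1^2.66 = 29819.8808
W = 0.101 * 29819.8808 = 3011.8 kg

3011.8


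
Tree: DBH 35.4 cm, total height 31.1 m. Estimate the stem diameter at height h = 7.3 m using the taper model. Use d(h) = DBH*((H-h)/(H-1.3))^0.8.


Taper: d(h) = DBH * ((H - h) / (H - 1.3))^0.8
Numerator = H - h = 31.1 - 7.3 = 23.8 m
Denominator = H - 1.3 = 31.1 - 1.3 = 29.8 m
Ratio = 23.8 / 29.8 = 0.79866
d = 35.4 * 0.79866^0.8 = 29.6 cm

29.6


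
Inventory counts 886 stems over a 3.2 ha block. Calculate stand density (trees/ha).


Formula: Stand Density = N_trees / Area_ha
Density = 886 trees / 3.2 ha
Density = 277 trees/ha

277


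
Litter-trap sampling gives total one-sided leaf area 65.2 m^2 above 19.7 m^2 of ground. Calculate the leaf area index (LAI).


Formula: LAI = total leaf area / ground area  (dimensionless)
LAI = 65.2 m^2 / 19.7 m^2
LAI = 3.31

3.31


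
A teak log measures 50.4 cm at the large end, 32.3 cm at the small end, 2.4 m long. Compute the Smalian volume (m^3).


Smalian: V = (A1 + A2)/2 * L,  A = pi*(D/200)^2
A1 = pi*(50.4/200)^2 = 0.199504 m^2
A2 = pi*(32.3/200)^2 = 0.08194 m^2
V = (0.199504+0.08194)/2*2.4 = 0.3377 m^3

0.3377


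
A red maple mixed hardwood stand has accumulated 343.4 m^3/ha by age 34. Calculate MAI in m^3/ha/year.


Formula: MAI = Total Volume / Stand Age
MAI = 343.4 m^3/ha / 34 years
MAI = 10.1 m^3/ha/year

10.1


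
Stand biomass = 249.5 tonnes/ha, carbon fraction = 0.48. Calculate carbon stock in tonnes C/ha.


Formula: Carbon Stock = Biomass * Carbon Fraction
C = 249.5 t/ha * 0.48
C = 119.8 t C/ha

119.8


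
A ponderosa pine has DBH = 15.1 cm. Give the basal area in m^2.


Formula: BA = pi * (DBH/2)^2 / 10000  (cm^2 to m^2)
Radius = DBH/2 = 15.1/2 = 7.55 cm
BA = pi * 7.55^2 / 10000
   = 179.0786 cm^2 / 10000
   = 0.0179 m^2

0.0179


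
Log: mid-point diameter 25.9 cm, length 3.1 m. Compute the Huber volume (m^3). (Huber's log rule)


Huber: V = Am * L,  Am = pi*(Dm/200)^2
Am = pi*(25.9/200)^2 = 0.052685 m^2
V = 0.052685*3.1 = 0.1633 m^3

0.1633


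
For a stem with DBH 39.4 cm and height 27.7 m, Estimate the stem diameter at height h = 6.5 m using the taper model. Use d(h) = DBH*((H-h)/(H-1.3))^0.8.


Taper: d(h) = DBH * ((H - h) / (H - 1.3))^0.8
Numerator = H - h = 27.7 - 6.5 = 21.2 m
Denominator = H - 1.3 = 27.7 - 1.3 = 26.4 m
Ratio = 21.2 / 26.4 = 0.80303
d = 39.4 * 0.80303^0.8 = 33.1 cm

33.1


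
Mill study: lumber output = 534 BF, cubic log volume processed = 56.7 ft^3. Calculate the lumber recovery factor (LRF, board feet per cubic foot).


Formula: LRF = Lumber Output (BF) / Log Input (ft^3)
LRF = 534 BF / 56.7 ft^3
LRF = 9.42 BF/ft^3

9.42


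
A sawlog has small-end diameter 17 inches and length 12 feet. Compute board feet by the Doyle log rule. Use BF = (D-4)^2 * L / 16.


Doyle: BF = (D - 4)^2 * L / 16
Adjusted diameter = 17 - 4 = 13 in
(D-4)^2 = 13^2 = 169
BF = 169 * 12 / 16 = 127 BF

127


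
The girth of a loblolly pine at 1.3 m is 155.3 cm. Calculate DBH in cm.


Formula: DBH = C / pi
DBH = 155.3 / pi
pi = 3.14159...
DBH = 49.4 cm

49.4


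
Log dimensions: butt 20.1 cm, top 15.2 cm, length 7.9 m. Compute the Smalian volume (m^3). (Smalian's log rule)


Smalian: V = (A1 + A2)/2 * L,  A = pi*(D/200)^2
A1 = pi*(20.1/200)^2 = 0.031731 m^2
A2 = pi*(15.2/200)^2 = 0.018146 m^2
V = (0.031731+0.018146)/2*7.9 = 0.197 m^3

0.197


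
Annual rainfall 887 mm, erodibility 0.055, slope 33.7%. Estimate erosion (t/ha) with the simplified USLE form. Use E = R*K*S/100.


Formula: E = R * K * S / 100  (simplified USLE)
R * K = 887 * 0.055 = 48.785
E = 48.785 * 33.7 / 100 = 16.44 t/ha

16.44


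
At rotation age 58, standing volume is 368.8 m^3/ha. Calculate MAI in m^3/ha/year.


Formula: MAI = Total Volume / Stand Age
MAI = 368.8 m^3/ha / 58 years
MAI = 6.36 m^3/ha/year

6.36


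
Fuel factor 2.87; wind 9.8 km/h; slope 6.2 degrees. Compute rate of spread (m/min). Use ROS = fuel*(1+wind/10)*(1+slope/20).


Formula: ROS = fuel * (1 + wind/10) * (1 + slope/20)
Wind factor = 1 + 9.8/10 = 1.98
Slope factor = 1 + 6.2/20 = 1.31
ROS = 2.87 * 1.98 * 1.31 = 7.44 m/min

7.44


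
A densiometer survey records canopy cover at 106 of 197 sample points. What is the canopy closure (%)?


Formula: Canopy closure = covered points / total points * 100
Closure = 106 / 197 * 100
Closure = 0.5381 * 100 = 53.8%

53.8


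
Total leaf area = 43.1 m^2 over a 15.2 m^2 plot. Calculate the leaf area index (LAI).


Formula: LAI = total leaf area / ground area  (dimensionless)
LAI = 43.1 m^2 / 15.2 m^2
LAI = 2.84

2.84


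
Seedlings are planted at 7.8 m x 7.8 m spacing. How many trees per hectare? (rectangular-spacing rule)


Formula: TPH = 10000 m^2/ha / (spacing_x * spacing_y)
Area per tree = 7.8 m * 7.8 m = 60.84 m^2
TPH = 10000 / 60.84 = 164 trees/ha

164


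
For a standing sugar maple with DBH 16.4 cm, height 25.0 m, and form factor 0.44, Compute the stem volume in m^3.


Formula: V = pi * (DBH/200)^2 * H * ff
Radius = DBH/200 = 16.4/200 = 0.082 m
Radius^2 = 0.082^2 = 0.006724 m^2
V = pi * 0.006724 * 25.0 * 0.44
V = 0.232 m^3

0.232


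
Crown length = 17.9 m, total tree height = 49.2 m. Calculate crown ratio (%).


Formula: Crown Ratio = (Crown Length / Total Height) * 100
CR = (17.9 m / 49.2 m) * 100
CR = 0.3638 * 100 = 36.4%

36.4


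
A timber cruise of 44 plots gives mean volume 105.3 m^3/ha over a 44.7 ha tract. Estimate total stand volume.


Formula: Total Volume = Mean Volume per ha * Total Area
Total Volume = 105.3 m^3/ha * 44.7 ha
Total Volume = 4707 m^3

4707


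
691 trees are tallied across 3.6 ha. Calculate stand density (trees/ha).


Formula: Stand Density = N_trees / Area_ha
Density = 691 trees / 3.6 ha
Density = 192 trees/ha

192


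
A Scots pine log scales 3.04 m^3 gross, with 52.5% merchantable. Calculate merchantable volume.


Formula: MV = V_total * (merchantable_pct / 100)
Merchantable fraction = 52.5% / 100 = 0.525
MV = 3.04 m^3 * 0.525 = 1.596 m^3

1.596


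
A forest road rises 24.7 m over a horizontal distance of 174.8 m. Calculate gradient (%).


Formula: Gradient = rise / run * 100
Gradient = 24.7 / 174.8 * 100 = 14.1%

14.1


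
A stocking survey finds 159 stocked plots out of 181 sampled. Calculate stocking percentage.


Formula: Stocking % = stocked plots / total plots * 100
Stocking = 159 / 181 * 100
Stocking = 0.8785 * 100 = 87.8%

87.8


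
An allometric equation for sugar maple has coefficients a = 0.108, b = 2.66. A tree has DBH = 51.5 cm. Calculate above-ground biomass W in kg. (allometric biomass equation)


Formula: W = a * DBH^b  (allometric power law)
DBH^b = 51.5^2.66 = 35760.8003
W = 0.108 * 35760.8003 = 3862.2 kg

3862.2


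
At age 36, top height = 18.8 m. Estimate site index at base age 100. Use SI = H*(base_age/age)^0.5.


Formula: SI = H_dom * (base_age / age)^0.5
Age ratio = 100 / 36 = 2.77778
sqrt(age_ratio) = 1.66667
SI = 18.8 * 1.66667 = 31.3 m

31.3


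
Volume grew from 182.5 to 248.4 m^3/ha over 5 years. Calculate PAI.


Formula: PAI = (V_T2 - V_T1) / (T2 - T1)
Volume increment = 248.4 - 182.5 = 65.9 m^3/ha
PAI = 65.9 / 5 = 13.18 m^3/ha/year

13.18


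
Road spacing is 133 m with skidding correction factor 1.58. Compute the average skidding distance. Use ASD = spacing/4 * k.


Formula: ASD = (spacing / 4) * correction
Uncorrected distance = spacing / 4 = 133 / 4 = 33.25 m
ASD = 33.25 * 1.58 = 53 m

53


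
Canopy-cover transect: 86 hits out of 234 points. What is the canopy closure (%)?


Formula: Canopy closure = covered points / total points * 100
Closure = 86 / 234 * 100
Closure = 0.3675 * 100 = 36.8%

36.8
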